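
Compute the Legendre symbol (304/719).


p = 719 is prime, so compute (304/719) with the reciprocity algorithm (Jacobi-symbol steps: pull out 2s via (2/n), flip via reciprocity, reduce):
  pull out 2: (2/719) = +1  (since 719 mod 8 = 7)
  pull out 2: (2/719) = +1  (since 719 mod 8 = 7)
  pull out 2: (2/719) = +1  (since 719 mod 8 = 7)
  pull out 2: (2/719) = +1  (since 719 mod 8 = 7)
  reciprocity: (19/719) -> -(719/19)
  reduce: (16/19)
  pull out 2: (2/19) = -1  (since 19 mod 8 = 3)
  pull out 2: (2/19) = -1  (since 19 mod 8 = 3)
  pull out 2: (2/19) = -1  (since 19 mod 8 = 3)
  pull out 2: (2/19) = -1  (since 19 mod 8 = 3)
  (1/19) = 1
Product of signs = -1
(304/719) = -1

-1


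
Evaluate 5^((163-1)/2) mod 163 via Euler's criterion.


p = 163 is prime and the exponent is (p-1)/2 = 81, so by Euler's criterion 5^81 = (5/163) = +1 or -1 mod 163.
Compute by square-and-multiply:
  81 = 64 + 16 + 1 (binary 1010001)
  Repeated squaring mod 163: 5^1 = 5, 5^2 = 25, 5^4 = 136, 5^8 = 77, 5^16 = 61, 5^32 = 135, 5^64 = 132
  5^81 = 5^64 * 5^16 * 5^1 = 132 * 61 * 5 mod 163
    132 * 61 = 8052 = 65 mod 163
    65 * 5 = 325 = 162 mod 163
  5^81 = 162 mod 163
Result 162 = p - 1 = -1 mod 163: 5 is a quadratic non-residue mod 163. As a residue in [0, p-1] the value is 162.
5^81 mod 163 = 162

162


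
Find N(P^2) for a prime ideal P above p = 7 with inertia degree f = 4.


N(P^a) = p^(a*f)
= 7^(2*4)
= 7^8
= 5764801

5764801


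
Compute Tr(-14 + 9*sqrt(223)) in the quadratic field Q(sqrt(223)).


Tr(a + b*sqrt(d)) = (a + b*sqrt(d)) + (a - b*sqrt(d)) = 2a
= 2 * (-14)
= -28

-28


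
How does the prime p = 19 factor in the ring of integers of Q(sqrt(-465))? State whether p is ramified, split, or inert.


K = Q(sqrt(-465)). Since d mod 4 = 3, disc(K) = -1860.
Check p | disc: -1860 mod 19 = 2.
p does not divide disc. Compute Legendre symbol (d/p):
10^((19-1)/2) mod 19 = -1
(d/p) = -1, so p is inert: (p) stays prime with e=1, f=2, g=1.
Therefore p is inert.

inert


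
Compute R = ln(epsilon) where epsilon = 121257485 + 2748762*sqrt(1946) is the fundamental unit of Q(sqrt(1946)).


epsilon = 121257485 + 2748762*sqrt(1946)
= 2.4251e+08
R = ln(2.4251e+08)
= 19.3066

19.3066


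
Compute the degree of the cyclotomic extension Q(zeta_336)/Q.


The degree equals Euler's totient phi(336).
336 = 2^4 * 3 * 7
phi(336) = 96

96


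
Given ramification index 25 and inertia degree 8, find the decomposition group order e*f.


|D_P| = e * f
= 25 * 8
= 200

200


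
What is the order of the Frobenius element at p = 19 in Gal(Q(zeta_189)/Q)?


The Frobenius at p in Gal(Q(zeta_n)/Q) = (Z/nZ)* is the class of p, so its order is ord_189(19), the smallest k >= 1 with 19^k = 1 mod 189.
n = 189 = 3^3 * 7, phi(189) = 108; the order divides phi(n).
Divisors of 108: 1, 2, 3, 4, 6, 9, 12, 18, 27, 36, 54, 108
Repeated squaring mod 189: 19^1 = 19, 19^2 = 172, 19^4 = 100, 19^8 = 172, 19^16 = 100, 19^32 = 172, 19^64 = 100
Test divisors in increasing order:
  k=1: 19^1 = 19 mod 189
  k=2: 19^2 = 172 mod 189
  k=3: 19^3 = 172 * 19 = 55 mod 189
  k=4: 19^4 = 100 mod 189
  k=6: 19^6 = 100 * 172 = 1 mod 189  <- first divisor giving 1
Order = 6

6


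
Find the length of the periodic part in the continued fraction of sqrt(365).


Run the CF algorithm for sqrt(365).
a_0 = floor(sqrt(365)) = 19; set m_0=0, q_0=1.
Recurrence: m' = q*a - m,  q' = (d - m'^2)/q,  a' = floor((a_0 + m')/q').
  step 1: m=19, q=4, a=9
  step 2: m=17, q=19, a=1
  step 3: m=2, q=19, a=1
  step 4: m=17, q=4, a=9
  step 5: m=19, q=1, a=38
a_5 = 2*a_0 = 38, so the period closes here.
sqrt(365) = [19; 9, 1, 1, 9, 38]
Period length = 5

5


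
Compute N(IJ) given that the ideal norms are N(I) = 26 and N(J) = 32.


N(IJ) = N(I) * N(J)
= 26 * 32
= 832

832


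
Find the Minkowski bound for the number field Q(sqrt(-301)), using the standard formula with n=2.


d = -301, d mod 4 = 3, so disc(K) = 4d = -1204; |disc(K)| = 1204
Imaginary quadratic field, so n = 2, s = r2 = 1, r1 = 0
M = (n!/n^n) * (4/pi)^s * sqrt(|disc(K)|) = (2!/2^2) * (4/pi)^1 * sqrt(1204)
= 0.5 * 1.273240 * 34.698703
= 22.0899

22.0899


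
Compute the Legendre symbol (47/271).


p = 271 is prime, so compute (47/271) with the reciprocity algorithm (Jacobi-symbol steps: pull out 2s via (2/n), flip via reciprocity, reduce):
  reciprocity: (47/271) -> -(271/47)
  reduce: (36/47)
  pull out 2: (2/47) = +1  (since 47 mod 8 = 7)
  pull out 2: (2/47) = +1  (since 47 mod 8 = 7)
  reciprocity: (9/47) -> +(47/9)
  reduce: (2/9)
  pull out 2: (2/9) = +1  (since 9 mod 8 = 1)
  (1/9) = 1
Product of signs = -1
(47/271) = -1

-1


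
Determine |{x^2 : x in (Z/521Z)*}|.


For prime p, the number of non-zero quadratic residues is (p-1)/2.
= (521-1)/2
= 260

260


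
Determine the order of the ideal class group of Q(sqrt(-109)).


K = Q(sqrt(-109)). d mod 4 = 3, so D = disc(K) = 4d = -436
h(K) equals the number of primitive reduced positive-definite forms (a, b, c) = a*x^2 + b*x*y + c*y^2 with b^2 - 4ac = D,
where reduced means |b| <= a <= c, with b >= 0 whenever |b| = a or a = c, and primitive means gcd(a, b, c) = 1.
Reduced forces 3a^2 <= |D| = 436, so 1 <= a <= 12; b must have the parity of D, and c = (b^2 - D)/(4a) must be an integer >= a.
Enumerate a = 1..12, b in [-a, a]:
  a=1: (1, 0, 109)  [1]
  a=2: (2, 2, 55)  [1]
  a=3..4: none
  a=5: (5, -2, 22), (5, 2, 22)  [2]
  a=6..9: none
  a=10: (10, -2, 11), (10, 2, 11)  [2]
  a=11..12: none
Total reduced forms: 1 + 1 + 2 + 2 = 6
h = 6

6


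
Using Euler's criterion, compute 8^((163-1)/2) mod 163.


p = 163 is prime and the exponent is (p-1)/2 = 81, so by Euler's criterion 8^81 = (8/163) = +1 or -1 mod 163.
Compute by square-and-multiply:
  81 = 64 + 16 + 1 (binary 1010001)
  Repeated squaring mod 163: 8^1 = 8, 8^2 = 64, 8^4 = 21, 8^8 = 115, 8^16 = 22, 8^32 = 158, 8^64 = 25
  8^81 = 8^64 * 8^16 * 8^1 = 25 * 22 * 8 mod 163
    25 * 22 = 550 = 61 mod 163
    61 * 8 = 488 = 162 mod 163
  8^81 = 162 mod 163
Result 162 = p - 1 = -1 mod 163: 8 is a quadratic non-residue mod 163. As a residue in [0, p-1] the value is 162.
8^81 mod 163 = 162

162


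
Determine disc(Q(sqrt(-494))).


For K = Q(sqrt(d)) with d squarefree: disc(K) = d if d = 1 mod 4, and disc(K) = 4d if d = 2 or 3 mod 4.
Here d = -494, and d mod 4 = 2.
d = 2 mod 4, not 1 (O_K = Z[sqrt(d)]), so disc(K) = 4d = 4 * (-494) = -1976

-1976


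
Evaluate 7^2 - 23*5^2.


x^2 - d*y^2
= 7^2 - 23*5^2
= 49 - 575
= -526

-526


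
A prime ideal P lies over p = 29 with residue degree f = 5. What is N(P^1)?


N(P^a) = p^(a*f)
= 29^(1*5)
= 29^5
= 20511149

20511149


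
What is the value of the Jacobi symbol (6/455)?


Compute (6/455) via quadratic reciprocity:
  pull out 2: (2/455) = +1  (since 455 mod 8 = 7)
  reciprocity: (3/455) -> -(455/3)
  reduce: (2/3)
  pull out 2: (2/3) = -1  (since 3 mod 8 = 3)
  (1/3) = 1
Product of signs = 1

1


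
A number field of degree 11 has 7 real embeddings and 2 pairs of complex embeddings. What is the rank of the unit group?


By Dirichlet's unit theorem:
rank = r1 + r2 - 1
= 7 + 2 - 1
= 8

8


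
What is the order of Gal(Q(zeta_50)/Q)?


|Gal(Q(zeta_50)/Q)| = phi(50)
= 20

20


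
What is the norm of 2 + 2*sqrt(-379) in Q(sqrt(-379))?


N(a + b*sqrt(d)) = a^2 - d*b^2
= (2)^2 - (-379)*(2)^2
= 4 + 1516
= 1520

1520


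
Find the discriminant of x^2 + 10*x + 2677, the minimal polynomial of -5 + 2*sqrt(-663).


The element -5 + 2*sqrt(-663) has minimal polynomial:
x^2 + 10*x + 2677
Discriminant = (10)^2 - 4*(2677)
= 100 - 10708
= -10608

-10608


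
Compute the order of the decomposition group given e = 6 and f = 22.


|D_P| = e * f
= 6 * 22
= 132

132


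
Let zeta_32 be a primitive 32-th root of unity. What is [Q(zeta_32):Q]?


The degree equals Euler's totient phi(32).
32 = 2^5
phi(32) = 16

16


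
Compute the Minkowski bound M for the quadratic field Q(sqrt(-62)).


d = -62, d mod 4 = 2, so disc(K) = 4d = -248; |disc(K)| = 248
Imaginary quadratic field, so n = 2, s = r2 = 1, r1 = 0
M = (n!/n^n) * (4/pi)^s * sqrt(|disc(K)|) = (2!/2^2) * (4/pi)^1 * sqrt(248)
= 0.5 * 1.273240 * 15.748016
= 10.0255

10.0255


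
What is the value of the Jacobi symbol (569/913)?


Compute (569/913) via quadratic reciprocity:
  reciprocity: (569/913) -> +(913/569)
  reduce: (344/569)
  pull out 2: (2/569) = +1  (since 569 mod 8 = 1)
  pull out 2: (2/569) = +1  (since 569 mod 8 = 1)
  pull out 2: (2/569) = +1  (since 569 mod 8 = 1)
  reciprocity: (43/569) -> +(569/43)
  reduce: (10/43)
  pull out 2: (2/43) = -1  (since 43 mod 8 = 3)
  reciprocity: (5/43) -> +(43/5)
  reduce: (3/5)
  reciprocity: (3/5) -> +(5/3)
  reduce: (2/3)
  pull out 2: (2/3) = -1  (since 3 mod 8 = 3)
  (1/3) = 1
Product of signs = 1

1


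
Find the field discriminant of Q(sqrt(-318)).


For K = Q(sqrt(d)) with d squarefree: disc(K) = d if d = 1 mod 4, and disc(K) = 4d if d = 2 or 3 mod 4.
Here d = -318, and d mod 4 = 2.
d = 2 mod 4, not 1 (O_K = Z[sqrt(d)]), so disc(K) = 4d = 4 * (-318) = -1272

-1272


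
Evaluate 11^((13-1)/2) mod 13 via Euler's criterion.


p = 13 is prime and the exponent is (p-1)/2 = 6, so by Euler's criterion 11^6 = (11/13) = +1 or -1 mod 13.
Compute by square-and-multiply:
  6 = 4 + 2 (binary 110)
  Repeated squaring mod 13: 11^1 = 11, 11^2 = 4, 11^4 = 3
  11^6 = 11^4 * 11^2 = 3 * 4 mod 13
    3 * 4 = 12 = 12 mod 13
  11^6 = 12 mod 13
Result 12 = p - 1 = -1 mod 13: 11 is a quadratic non-residue mod 13. As a residue in [0, p-1] the value is 12.
11^6 mod 13 = 12

12


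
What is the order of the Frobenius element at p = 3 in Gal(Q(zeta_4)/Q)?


The Frobenius at p in Gal(Q(zeta_n)/Q) = (Z/nZ)* is the class of p, so its order is ord_4(3), the smallest k >= 1 with 3^k = 1 mod 4.
n = 4 = 2^2, phi(4) = 2; the order divides phi(n).
Divisors of 2: 1, 2
Repeated squaring mod 4: 3^1 = 3, 3^2 = 1
Test divisors in increasing order:
  k=1: 3^1 = 3 mod 4
  k=2: 3^2 = 1 mod 4  <- first divisor giving 1
Order = 2

2


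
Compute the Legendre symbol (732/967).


p = 967 is prime, so compute (732/967) with the reciprocity algorithm (Jacobi-symbol steps: pull out 2s via (2/n), flip via reciprocity, reduce):
  pull out 2: (2/967) = +1  (since 967 mod 8 = 7)
  pull out 2: (2/967) = +1  (since 967 mod 8 = 7)
  reciprocity: (183/967) -> -(967/183)
  reduce: (52/183)
  pull out 2: (2/183) = +1  (since 183 mod 8 = 7)
  pull out 2: (2/183) = +1  (since 183 mod 8 = 7)
  reciprocity: (13/183) -> +(183/13)
  reduce: (1/13)
  (1/13) = 1
Product of signs = -1
(732/967) = -1

-1


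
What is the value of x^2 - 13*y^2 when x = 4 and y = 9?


x^2 - d*y^2
= 4^2 - 13*9^2
= 16 - 1053
= -1037

-1037


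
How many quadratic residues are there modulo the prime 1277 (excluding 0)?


For prime p, the number of non-zero quadratic residues is (p-1)/2.
= (1277-1)/2
= 638

638


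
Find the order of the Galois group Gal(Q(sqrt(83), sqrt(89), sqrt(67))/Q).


The 3 square roots of distinct primes are multiplicatively independent over Q,
so [K:Q] = 2^3 and Gal(K/Q) is isomorphic to (Z/2Z)^3.
|Gal| = 2^3 = 8

8


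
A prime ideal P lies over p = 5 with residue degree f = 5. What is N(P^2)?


N(P^a) = p^(a*f)
= 5^(2*5)
= 5^10
= 9765625

9765625


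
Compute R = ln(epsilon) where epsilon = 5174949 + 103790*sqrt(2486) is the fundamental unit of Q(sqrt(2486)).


epsilon = 5174949 + 103790*sqrt(2486)
= 1.0350e+07
R = ln(1.0350e+07)
= 16.1525

16.1525


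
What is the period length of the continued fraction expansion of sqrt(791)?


Run the CF algorithm for sqrt(791).
a_0 = floor(sqrt(791)) = 28; set m_0=0, q_0=1.
Recurrence: m' = q*a - m,  q' = (d - m'^2)/q,  a' = floor((a_0 + m')/q').
  step 1: m=28, q=7, a=8
  step 2: m=28, q=1, a=56
a_2 = 2*a_0 = 56, so the period closes here.
sqrt(791) = [28; 8, 56]
Period length = 2

2


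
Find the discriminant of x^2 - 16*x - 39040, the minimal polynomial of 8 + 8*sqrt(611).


The element 8 + 8*sqrt(611) has minimal polynomial:
x^2 - 16*x - 39040
Discriminant = (-16)^2 - 4*(-39040)
= 256 + 156160
= 156416

156416


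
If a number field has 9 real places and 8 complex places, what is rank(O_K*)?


By Dirichlet's unit theorem:
rank = r1 + r2 - 1
= 9 + 8 - 1
= 16

16


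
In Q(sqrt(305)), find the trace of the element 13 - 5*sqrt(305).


Tr(a + b*sqrt(d)) = (a + b*sqrt(d)) + (a - b*sqrt(d)) = 2a
= 2 * (13)
= 26

26


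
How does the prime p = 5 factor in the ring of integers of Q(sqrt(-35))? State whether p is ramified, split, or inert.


K = Q(sqrt(-35)). Since d mod 4 = 1, disc(K) = -35.
Check p | disc: -35 mod 5 = 0.
p divides disc, so p ramifies: (p) = P^2 with e=2, f=1, g=1.
Therefore p is ramified.

ramified


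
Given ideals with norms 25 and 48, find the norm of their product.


N(IJ) = N(I) * N(J)
= 25 * 48
= 1200

1200


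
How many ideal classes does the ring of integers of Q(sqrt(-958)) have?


K = Q(sqrt(-958)). d mod 4 = 2, so D = disc(K) = 4d = -3832
h(K) equals the number of primitive reduced positive-definite forms (a, b, c) = a*x^2 + b*x*y + c*y^2 with b^2 - 4ac = D,
where reduced means |b| <= a <= c, with b >= 0 whenever |b| = a or a = c, and primitive means gcd(a, b, c) = 1.
Reduced forces 3a^2 <= |D| = 3832, so 1 <= a <= 35; b must have the parity of D, and c = (b^2 - D)/(4a) must be an integer >= a.
Enumerate a = 1..35, b in [-a, a]:
  a=1: (1, 0, 958)  [1]
  a=2: (2, 0, 479)  [1]
  a=3..6: none
  a=7: (7, -2, 137), (7, 2, 137)  [2]
  a=8..12: none
  a=13: (13, -4, 74), (13, 4, 74)  [2]
  a=14: (14, -12, 71), (14, 12, 71)  [2]
  a=15..18: none
  a=19: (19, -14, 53), (19, 14, 53)  [2]
  a=20..22: none
  a=23: (23, -20, 46), (23, 20, 46)  [2]
  a=24..25: none
  a=26: (26, -4, 37), (26, 4, 37)  [2]
  a=27..28: none
  a=29: (29, -24, 38), (29, 24, 38)  [2]
  a=30..35: none
Total reduced forms: 1 + 1 + 2 + 2 + 2 + 2 + 2 + 2 + 2 = 16
h = 16

16


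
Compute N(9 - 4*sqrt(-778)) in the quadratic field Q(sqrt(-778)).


N(a + b*sqrt(d)) = a^2 - d*b^2
= (9)^2 - (-778)*(-4)^2
= 81 + 12448
= 12529

12529


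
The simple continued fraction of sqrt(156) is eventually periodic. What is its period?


Run the CF algorithm for sqrt(156).
a_0 = floor(sqrt(156)) = 12; set m_0=0, q_0=1.
Recurrence: m' = q*a - m,  q' = (d - m'^2)/q,  a' = floor((a_0 + m')/q').
  step 1: m=12, q=12, a=2
  step 2: m=12, q=1, a=24
a_2 = 2*a_0 = 24, so the period closes here.
sqrt(156) = [12; 2, 24]
Period length = 2

2


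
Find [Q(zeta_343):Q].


The degree equals Euler's totient phi(343).
343 = 7^3
phi(343) = 294

294


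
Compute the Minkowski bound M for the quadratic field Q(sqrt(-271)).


d = -271, d mod 4 = 1, so disc(K) = d = -271; |disc(K)| = 271
Imaginary quadratic field, so n = 2, s = r2 = 1, r1 = 0
M = (n!/n^n) * (4/pi)^s * sqrt(|disc(K)|) = (2!/2^2) * (4/pi)^1 * sqrt(271)
= 0.5 * 1.273240 * 16.462078
= 10.4801

10.4801


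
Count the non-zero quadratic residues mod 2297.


For prime p, the number of non-zero quadratic residues is (p-1)/2.
= (2297-1)/2
= 1148

1148


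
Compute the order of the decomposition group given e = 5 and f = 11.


|D_P| = e * f
= 5 * 11
= 55

55


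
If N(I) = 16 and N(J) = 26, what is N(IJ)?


N(IJ) = N(I) * N(J)
= 16 * 26
= 416

416


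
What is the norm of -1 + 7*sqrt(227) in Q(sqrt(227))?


N(a + b*sqrt(d)) = a^2 - d*b^2
= (-1)^2 - (227)*(7)^2
= 1 - 11123
= -11122

-11122


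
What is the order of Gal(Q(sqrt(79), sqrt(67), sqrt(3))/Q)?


The 3 square roots of distinct primes are multiplicatively independent over Q,
so [K:Q] = 2^3 and Gal(K/Q) is isomorphic to (Z/2Z)^3.
|Gal| = 2^3 = 8

8


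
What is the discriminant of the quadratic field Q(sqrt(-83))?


For K = Q(sqrt(d)) with d squarefree: disc(K) = d if d = 1 mod 4, and disc(K) = 4d if d = 2 or 3 mod 4.
Here d = -83, and d mod 4 = 1.
d = 1 mod 4 (O_K = Z[(1+sqrt(d))/2]), so disc(K) = d = -83

-83


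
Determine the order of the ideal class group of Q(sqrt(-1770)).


K = Q(sqrt(-1770)). d mod 4 = 2, so D = disc(K) = 4d = -7080
h(K) equals the number of primitive reduced positive-definite forms (a, b, c) = a*x^2 + b*x*y + c*y^2 with b^2 - 4ac = D,
where reduced means |b| <= a <= c, with b >= 0 whenever |b| = a or a = c, and primitive means gcd(a, b, c) = 1.
Reduced forces 3a^2 <= |D| = 7080, so 1 <= a <= 48; b must have the parity of D, and c = (b^2 - D)/(4a) must be an integer >= a.
Enumerate a = 1..48, b in [-a, a]:
  a=1: (1, 0, 1770)  [1]
  a=2: (2, 0, 885)  [1]
  a=3: (3, 0, 590)  [1]
  a=4: none
  a=5: (5, 0, 354)  [1]
  a=6: (6, 0, 295)  [1]
  a=7: (7, -2, 253), (7, 2, 253)  [2]
  a=8..9: none
  a=10: (10, 0, 177)  [1]
  a=11: (11, -2, 161), (11, 2, 161)  [2]
  a=12..13: none
  a=14: (14, -12, 129), (14, 12, 129)  [2]
  a=15: (15, 0, 118)  [1]
  a=16: none
  a=17: (17, -14, 107), (17, 14, 107)  [2]
  a=18: none
  a=19: (19, -8, 94), (19, 8, 94)  [2]
  a=20: none
  a=21: (21, -12, 86), (21, 12, 86)  [2]
  a=22: (22, -20, 85), (22, 20, 85)  [2]
  a=23: (23, -2, 77), (23, 2, 77)  [2]
  a=24..28: none
  a=29: (29, -24, 66), (29, 24, 66)  [2]
  a=30: (30, 0, 59)  [1]
  a=31: (31, -22, 61), (31, 22, 61)  [2]
  a=32: none
  a=33: (33, -24, 58), (33, 24, 58)  [2]
  a=34: (34, -20, 55), (34, 20, 55)  [2]
  a=35: (35, -30, 57), (35, 30, 57)  [2]
  a=36..37: none
  a=38: (38, -8, 47), (38, 8, 47)  [2]
  a=39..41: none
  a=42: (42, -12, 43), (42, 12, 43)  [2]
  a=43..45: none
  a=46: (46, -44, 49), (46, 44, 49)  [2]
  a=47..48: none
Total reduced forms: 1 + 1 + 1 + 1 + 1 + 2 + 1 + 2 + 2 + 1 + 2 + 2 + 2 + 2 + 2 + 2 + 1 + 2 + 2 + 2 + 2 + 2 + 2 + 2 = 40
h = 40

40


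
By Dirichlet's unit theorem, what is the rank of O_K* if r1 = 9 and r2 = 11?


By Dirichlet's unit theorem:
rank = r1 + r2 - 1
= 9 + 11 - 1
= 19

19


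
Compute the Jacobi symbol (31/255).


Compute (31/255) via quadratic reciprocity:
  reciprocity: (31/255) -> -(255/31)
  reduce: (7/31)
  reciprocity: (7/31) -> -(31/7)
  reduce: (3/7)
  reciprocity: (3/7) -> -(7/3)
  reduce: (1/3)
  (1/3) = 1
Product of signs = -1

-1


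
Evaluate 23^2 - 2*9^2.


x^2 - d*y^2
= 23^2 - 2*9^2
= 529 - 162
= 367

367


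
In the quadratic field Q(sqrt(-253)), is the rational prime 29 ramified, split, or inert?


K = Q(sqrt(-253)). Since d mod 4 = 3, disc(K) = -1012.
Check p | disc: -1012 mod 29 = 3.
p does not divide disc. Compute Legendre symbol (d/p):
8^((29-1)/2) mod 29 = -1
(d/p) = -1, so p is inert: (p) stays prime with e=1, f=2, g=1.
Therefore p is inert.

inert


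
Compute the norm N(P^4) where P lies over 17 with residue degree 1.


N(P^a) = p^(a*f)
= 17^(4*1)
= 17^4
= 83521

83521


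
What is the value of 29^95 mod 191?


p = 191 is prime and the exponent is (p-1)/2 = 95, so by Euler's criterion 29^95 = (29/191) = +1 or -1 mod 191.
Compute by square-and-multiply:
  95 = 64 + 16 + 8 + 4 + 2 + 1 (binary 1011111)
  Repeated squaring mod 191: 29^1 = 29, 29^2 = 77, 29^4 = 8, 29^8 = 64, 29^16 = 85, 29^32 = 158, 29^64 = 134
  29^95 = 29^64 * 29^16 * 29^8 * 29^4 * 29^2 * 29^1 = 134 * 85 * 64 * 8 * 77 * 29 mod 191
    134 * 85 = 11390 = 121 mod 191
    121 * 64 = 7744 = 104 mod 191
    104 * 8 = 832 = 68 mod 191
    68 * 77 = 5236 = 79 mod 191
    79 * 29 = 2291 = 190 mod 191
  29^95 = 190 mod 191
Result 190 = p - 1 = -1 mod 191: 29 is a quadratic non-residue mod 191. As a residue in [0, p-1] the value is 190.
29^95 mod 191 = 190

190


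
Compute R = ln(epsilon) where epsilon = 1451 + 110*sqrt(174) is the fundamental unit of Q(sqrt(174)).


epsilon = 1451 + 110*sqrt(174)
= 2901.9997
R = ln(2901.9997)
= 7.9732

7.9732


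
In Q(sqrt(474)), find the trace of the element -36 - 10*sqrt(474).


Tr(a + b*sqrt(d)) = (a + b*sqrt(d)) + (a - b*sqrt(d)) = 2a
= 2 * (-36)
= -72

-72


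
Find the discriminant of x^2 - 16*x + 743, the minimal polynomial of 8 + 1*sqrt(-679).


The element 8 + 1*sqrt(-679) has minimal polynomial:
x^2 - 16*x + 743
Discriminant = (-16)^2 - 4*(743)
= 256 - 2972
= -2716

-2716


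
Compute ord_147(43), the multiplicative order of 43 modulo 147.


We want ord_147(43), the smallest k >= 1 with 43^k = 1 mod 147.
n = 147 = 3 * 7^2, phi(147) = 84; the order divides phi(n).
Divisors of 84: 1, 2, 3, 4, 6, 7, 12, 14, 21, 28, 42, 84
Repeated squaring mod 147: 43^1 = 43, 43^2 = 85, 43^4 = 22, 43^8 = 43, 43^16 = 85, 43^32 = 22, 43^64 = 43
Test divisors in increasing order:
  k=1: 43^1 = 43 mod 147
  k=2: 43^2 = 85 mod 147
  k=3: 43^3 = 85 * 43 = 127 mod 147
  k=4: 43^4 = 22 mod 147
  k=6: 43^6 = 22 * 85 = 106 mod 147
  k=7: 43^7 = 22 * 85 * 43 = 1 mod 147  <- first divisor giving 1
Order = 7

7


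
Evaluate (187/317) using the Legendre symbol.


p = 317 is prime, so compute (187/317) with the reciprocity algorithm (Jacobi-symbol steps: pull out 2s via (2/n), flip via reciprocity, reduce):
  reciprocity: (187/317) -> +(317/187)
  reduce: (130/187)
  pull out 2: (2/187) = -1  (since 187 mod 8 = 3)
  reciprocity: (65/187) -> +(187/65)
  reduce: (57/65)
  reciprocity: (57/65) -> +(65/57)
  reduce: (8/57)
  pull out 2: (2/57) = +1  (since 57 mod 8 = 1)
  pull out 2: (2/57) = +1  (since 57 mod 8 = 1)
  pull out 2: (2/57) = +1  (since 57 mod 8 = 1)
  (1/57) = 1
Product of signs = -1
(187/317) = -1

-1


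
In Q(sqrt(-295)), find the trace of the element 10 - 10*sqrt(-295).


Tr(a + b*sqrt(d)) = (a + b*sqrt(d)) + (a - b*sqrt(d)) = 2a
= 2 * (10)
= 20

20


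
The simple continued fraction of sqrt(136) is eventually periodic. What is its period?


Run the CF algorithm for sqrt(136).
a_0 = floor(sqrt(136)) = 11; set m_0=0, q_0=1.
Recurrence: m' = q*a - m,  q' = (d - m'^2)/q,  a' = floor((a_0 + m')/q').
  step 1: m=11, q=15, a=1
  step 2: m=4, q=8, a=1
  step 3: m=4, q=15, a=1
  step 4: m=11, q=1, a=22
a_4 = 2*a_0 = 22, so the period closes here.
sqrt(136) = [11; 1, 1, 1, 22]
Period length = 4

4


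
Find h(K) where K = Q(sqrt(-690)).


K = Q(sqrt(-690)). d mod 4 = 2, so D = disc(K) = 4d = -2760
h(K) equals the number of primitive reduced positive-definite forms (a, b, c) = a*x^2 + b*x*y + c*y^2 with b^2 - 4ac = D,
where reduced means |b| <= a <= c, with b >= 0 whenever |b| = a or a = c, and primitive means gcd(a, b, c) = 1.
Reduced forces 3a^2 <= |D| = 2760, so 1 <= a <= 30; b must have the parity of D, and c = (b^2 - D)/(4a) must be an integer >= a.
Enumerate a = 1..30, b in [-a, a]:
  a=1: (1, 0, 690)  [1]
  a=2: (2, 0, 345)  [1]
  a=3: (3, 0, 230)  [1]
  a=4: none
  a=5: (5, 0, 138)  [1]
  a=6: (6, 0, 115)  [1]
  a=7..9: none
  a=10: (10, 0, 69)  [1]
  a=11: (11, -10, 65), (11, 10, 65)  [2]
  a=12: none
  a=13: (13, -10, 55), (13, 10, 55)  [2]
  a=14: none
  a=15: (15, 0, 46)  [1]
  a=16..21: none
  a=22: (22, -12, 33), (22, 12, 33)  [2]
  a=23: (23, 0, 30)  [1]
  a=24..25: none
  a=26: (26, -16, 29), (26, 16, 29)  [2]
  a=27..30: none
Total reduced forms: 1 + 1 + 1 + 1 + 1 + 1 + 2 + 2 + 1 + 2 + 1 + 2 = 16
h = 16

16


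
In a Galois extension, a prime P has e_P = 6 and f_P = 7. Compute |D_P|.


|D_P| = e * f
= 6 * 7
= 42

42


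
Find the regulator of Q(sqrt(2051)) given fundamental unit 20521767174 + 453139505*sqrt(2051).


epsilon = 20521767174 + 453139505*sqrt(2051)
= 4.1044e+10
R = ln(4.1044e+10)
= 24.4379

24.4379


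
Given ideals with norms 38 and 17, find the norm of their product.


N(IJ) = N(I) * N(J)
= 38 * 17
= 646

646


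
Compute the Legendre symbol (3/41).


p = 41 is prime, so compute (3/41) with the reciprocity algorithm (Jacobi-symbol steps: pull out 2s via (2/n), flip via reciprocity, reduce):
  reciprocity: (3/41) -> +(41/3)
  reduce: (2/3)
  pull out 2: (2/3) = -1  (since 3 mod 8 = 3)
  (1/3) = 1
Product of signs = -1
(3/41) = -1

-1


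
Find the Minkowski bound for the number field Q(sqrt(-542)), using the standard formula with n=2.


d = -542, d mod 4 = 2, so disc(K) = 4d = -2168; |disc(K)| = 2168
Imaginary quadratic field, so n = 2, s = r2 = 1, r1 = 0
M = (n!/n^n) * (4/pi)^s * sqrt(|disc(K)|) = (2!/2^2) * (4/pi)^1 * sqrt(2168)
= 0.5 * 1.273240 * 46.561787
= 29.6422

29.6422


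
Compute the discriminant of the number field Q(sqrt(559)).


For K = Q(sqrt(d)) with d squarefree: disc(K) = d if d = 1 mod 4, and disc(K) = 4d if d = 2 or 3 mod 4.
Here d = 559, and d mod 4 = 3.
d = 3 mod 4, not 1 (O_K = Z[sqrt(d)]), so disc(K) = 4d = 4 * (559) = 2236

2236


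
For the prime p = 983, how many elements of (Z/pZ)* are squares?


For prime p, the number of non-zero quadratic residues is (p-1)/2.
= (983-1)/2
= 491

491


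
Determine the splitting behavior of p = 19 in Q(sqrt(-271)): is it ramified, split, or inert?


K = Q(sqrt(-271)). Since d mod 4 = 1, disc(K) = -271.
Check p | disc: -271 mod 19 = 14.
p does not divide disc. Compute Legendre symbol (d/p):
14^((19-1)/2) mod 19 = -1
(d/p) = -1, so p is inert: (p) stays prime with e=1, f=2, g=1.
Therefore p is inert.

inert


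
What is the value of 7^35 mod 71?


p = 71 is prime and the exponent is (p-1)/2 = 35, so by Euler's criterion 7^35 = (7/71) = +1 or -1 mod 71.
Compute by square-and-multiply:
  35 = 32 + 2 + 1 (binary 100011)
  Repeated squaring mod 71: 7^1 = 7, 7^2 = 49, 7^4 = 58, 7^8 = 27, 7^16 = 19, 7^32 = 6
  7^35 = 7^32 * 7^2 * 7^1 = 6 * 49 * 7 mod 71
    6 * 49 = 294 = 10 mod 71
    10 * 7 = 70 = 70 mod 71
  7^35 = 70 mod 71
Result 70 = p - 1 = -1 mod 71: 7 is a quadratic non-residue mod 71. As a residue in [0, p-1] the value is 70.
7^35 mod 71 = 70

70


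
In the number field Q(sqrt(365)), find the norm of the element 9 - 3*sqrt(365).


N(a + b*sqrt(d)) = a^2 - d*b^2
= (9)^2 - (365)*(-3)^2
= 81 - 3285
= -3204

-3204


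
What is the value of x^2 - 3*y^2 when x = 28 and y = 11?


x^2 - d*y^2
= 28^2 - 3*11^2
= 784 - 363
= 421

421


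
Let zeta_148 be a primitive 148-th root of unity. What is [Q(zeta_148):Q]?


The degree equals Euler's totient phi(148).
148 = 2^2 * 37
phi(148) = 72

72


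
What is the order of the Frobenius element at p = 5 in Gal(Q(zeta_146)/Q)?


The Frobenius at p in Gal(Q(zeta_n)/Q) = (Z/nZ)* is the class of p, so its order is ord_146(5), the smallest k >= 1 with 5^k = 1 mod 146.
n = 146 = 2 * 73, phi(146) = 72; the order divides phi(n).
Divisors of 72: 1, 2, 3, 4, 6, 8, 9, 12, 18, 24, 36, 72
Repeated squaring mod 146: 5^1 = 5, 5^2 = 25, 5^4 = 41, 5^8 = 75, 5^16 = 77, 5^32 = 89, 5^64 = 37
Test divisors in increasing order:
  k=1: 5^1 = 5 mod 146
  k=2: 5^2 = 25 mod 146
  k=3: 5^3 = 25 * 5 = 125 mod 146
  k=4: 5^4 = 41 mod 146
  k=6: 5^6 = 41 * 25 = 3 mod 146
  k=8: 5^8 = 75 mod 146
  k=9: 5^9 = 75 * 5 = 83 mod 146
  k=12: 5^12 = 75 * 41 = 9 mod 146
  k=18: 5^18 = 77 * 25 = 27 mod 146
  k=24: 5^24 = 77 * 75 = 81 mod 146
  k=36: 5^36 = 89 * 41 = 145 mod 146
  k=72: 5^72 = 37 * 75 = 1 mod 146  <- first divisor giving 1
Order = 72

72


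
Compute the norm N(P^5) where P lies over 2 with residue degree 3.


N(P^a) = p^(a*f)
= 2^(5*3)
= 2^15
= 32768

32768


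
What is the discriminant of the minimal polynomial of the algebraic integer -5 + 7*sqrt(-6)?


The element -5 + 7*sqrt(-6) has minimal polynomial:
x^2 + 10*x + 319
Discriminant = (10)^2 - 4*(319)
= 100 - 1276
= -1176

-1176


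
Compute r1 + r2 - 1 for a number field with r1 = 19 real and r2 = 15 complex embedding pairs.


By Dirichlet's unit theorem:
rank = r1 + r2 - 1
= 19 + 15 - 1
= 33

33


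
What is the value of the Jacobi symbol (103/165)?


Compute (103/165) via quadratic reciprocity:
  reciprocity: (103/165) -> +(165/103)
  reduce: (62/103)
  pull out 2: (2/103) = +1  (since 103 mod 8 = 7)
  reciprocity: (31/103) -> -(103/31)
  reduce: (10/31)
  pull out 2: (2/31) = +1  (since 31 mod 8 = 7)
  reciprocity: (5/31) -> +(31/5)
  reduce: (1/5)
  (1/5) = 1
Product of signs = -1

-1


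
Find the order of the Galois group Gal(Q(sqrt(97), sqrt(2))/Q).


The 2 square roots of distinct primes are multiplicatively independent over Q,
so [K:Q] = 2^2 and Gal(K/Q) is isomorphic to (Z/2Z)^2.
|Gal| = 2^2 = 4

4


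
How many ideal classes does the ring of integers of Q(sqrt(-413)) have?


K = Q(sqrt(-413)). d mod 4 = 3, so D = disc(K) = 4d = -1652
h(K) equals the number of primitive reduced positive-definite forms (a, b, c) = a*x^2 + b*x*y + c*y^2 with b^2 - 4ac = D,
where reduced means |b| <= a <= c, with b >= 0 whenever |b| = a or a = c, and primitive means gcd(a, b, c) = 1.
Reduced forces 3a^2 <= |D| = 1652, so 1 <= a <= 23; b must have the parity of D, and c = (b^2 - D)/(4a) must be an integer >= a.
Enumerate a = 1..23, b in [-a, a]:
  a=1: (1, 0, 413)  [1]
  a=2: (2, 2, 207)  [1]
  a=3: (3, -2, 138), (3, 2, 138)  [2]
  a=4..5: none
  a=6: (6, -2, 69), (6, 2, 69)  [2]
  a=7: (7, 0, 59)  [1]
  a=8: none
  a=9: (9, -2, 46), (9, 2, 46)  [2]
  a=10: none
  a=11: (11, -8, 39), (11, 8, 39)  [2]
  a=12: none
  a=13: (13, -8, 33), (13, 8, 33)  [2]
  a=14: (14, 14, 33)  [1]
  a=15..17: none
  a=18: (18, -2, 23), (18, 2, 23)  [2]
  a=19: (19, -18, 26), (19, 18, 26)  [2]
  a=20: none
  a=21: (21, -14, 22), (21, 14, 22)  [2]
  a=22..23: none
Total reduced forms: 1 + 1 + 2 + 2 + 1 + 2 + 2 + 2 + 1 + 2 + 2 + 2 = 20
h = 20

20


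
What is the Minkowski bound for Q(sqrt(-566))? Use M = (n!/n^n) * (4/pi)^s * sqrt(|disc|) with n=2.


d = -566, d mod 4 = 2, so disc(K) = 4d = -2264; |disc(K)| = 2264
Imaginary quadratic field, so n = 2, s = r2 = 1, r1 = 0
M = (n!/n^n) * (4/pi)^s * sqrt(|disc(K)|) = (2!/2^2) * (4/pi)^1 * sqrt(2264)
= 0.5 * 1.273240 * 47.581509
= 30.2913

30.2913


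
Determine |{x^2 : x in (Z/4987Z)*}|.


For prime p, the number of non-zero quadratic residues is (p-1)/2.
= (4987-1)/2
= 2493

2493


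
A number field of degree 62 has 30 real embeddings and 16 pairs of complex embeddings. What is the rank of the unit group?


By Dirichlet's unit theorem:
rank = r1 + r2 - 1
= 30 + 16 - 1
= 45

45


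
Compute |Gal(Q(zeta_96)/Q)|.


|Gal(Q(zeta_96)/Q)| = phi(96)
= 32

32


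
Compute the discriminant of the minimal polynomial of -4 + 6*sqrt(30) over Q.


The element -4 + 6*sqrt(30) has minimal polynomial:
x^2 + 8*x - 1064
Discriminant = (8)^2 - 4*(-1064)
= 64 + 4256
= 4320

4320


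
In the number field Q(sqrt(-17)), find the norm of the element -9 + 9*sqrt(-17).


N(a + b*sqrt(d)) = a^2 - d*b^2
= (-9)^2 - (-17)*(9)^2
= 81 + 1377
= 1458

1458


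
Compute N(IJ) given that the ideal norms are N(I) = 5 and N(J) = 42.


N(IJ) = N(I) * N(J)
= 5 * 42
= 210

210


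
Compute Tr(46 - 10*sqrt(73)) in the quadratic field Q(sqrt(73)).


Tr(a + b*sqrt(d)) = (a + b*sqrt(d)) + (a - b*sqrt(d)) = 2a
= 2 * (46)
= 92

92


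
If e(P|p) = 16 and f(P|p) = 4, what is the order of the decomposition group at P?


|D_P| = e * f
= 16 * 4
= 64

64


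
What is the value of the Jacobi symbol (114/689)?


Compute (114/689) via quadratic reciprocity:
  pull out 2: (2/689) = +1  (since 689 mod 8 = 1)
  reciprocity: (57/689) -> +(689/57)
  reduce: (5/57)
  reciprocity: (5/57) -> +(57/5)
  reduce: (2/5)
  pull out 2: (2/5) = -1  (since 5 mod 8 = 5)
  (1/5) = 1
Product of signs = -1

-1


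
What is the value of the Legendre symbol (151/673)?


p = 673 is prime, so compute (151/673) with the reciprocity algorithm (Jacobi-symbol steps: pull out 2s via (2/n), flip via reciprocity, reduce):
  reciprocity: (151/673) -> +(673/151)
  reduce: (69/151)
  reciprocity: (69/151) -> +(151/69)
  reduce: (13/69)
  reciprocity: (13/69) -> +(69/13)
  reduce: (4/13)
  pull out 2: (2/13) = -1  (since 13 mod 8 = 5)
  pull out 2: (2/13) = -1  (since 13 mod 8 = 5)
  (1/13) = 1
Product of signs = 1
(151/673) = 1

1


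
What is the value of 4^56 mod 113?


p = 113 is prime and the exponent is (p-1)/2 = 56, so by Euler's criterion 4^56 = (4/113) = +1 or -1 mod 113.
Compute by square-and-multiply:
  56 = 32 + 16 + 8 (binary 111000)
  Repeated squaring mod 113: 4^1 = 4, 4^2 = 16, 4^4 = 30, 4^8 = 109, 4^16 = 16, 4^32 = 30
  4^56 = 4^32 * 4^16 * 4^8 = 30 * 16 * 109 mod 113
    30 * 16 = 480 = 28 mod 113
    28 * 109 = 3052 = 1 mod 113
  4^56 = 1 mod 113
Result 1: 4 is a quadratic residue mod 113.
4^56 mod 113 = 1

1


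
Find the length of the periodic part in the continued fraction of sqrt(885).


Run the CF algorithm for sqrt(885).
a_0 = floor(sqrt(885)) = 29; set m_0=0, q_0=1.
Recurrence: m' = q*a - m,  q' = (d - m'^2)/q,  a' = floor((a_0 + m')/q').
  step 1: m=29, q=44, a=1
  step 2: m=15, q=15, a=2
  step 3: m=15, q=44, a=1
  step 4: m=29, q=1, a=58
a_4 = 2*a_0 = 58, so the period closes here.
sqrt(885) = [29; 1, 2, 1, 58]
Period length = 4

4


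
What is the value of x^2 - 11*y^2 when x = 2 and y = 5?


x^2 - d*y^2
= 2^2 - 11*5^2
= 4 - 275
= -271

-271


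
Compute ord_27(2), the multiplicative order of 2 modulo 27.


We want ord_27(2), the smallest k >= 1 with 2^k = 1 mod 27.
n = 27 = 3^3, phi(27) = 18; the order divides phi(n).
Divisors of 18: 1, 2, 3, 6, 9, 18
Repeated squaring mod 27: 2^1 = 2, 2^2 = 4, 2^4 = 16, 2^8 = 13, 2^16 = 7
Test divisors in increasing order:
  k=1: 2^1 = 2 mod 27
  k=2: 2^2 = 4 mod 27
  k=3: 2^3 = 4 * 2 = 8 mod 27
  k=6: 2^6 = 16 * 4 = 10 mod 27
  k=9: 2^9 = 13 * 2 = 26 mod 27
  k=18: 2^18 = 7 * 4 = 1 mod 27  <- first divisor giving 1
Order = 18

18


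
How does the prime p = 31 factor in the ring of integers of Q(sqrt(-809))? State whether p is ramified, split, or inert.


K = Q(sqrt(-809)). Since d mod 4 = 3, disc(K) = -3236.
Check p | disc: -3236 mod 31 = 19.
p does not divide disc. Compute Legendre symbol (d/p):
28^((31-1)/2) mod 31 = 1
(d/p) = 1, so p splits: (p) = P*P' with e=1, f=1, g=2.
Therefore p is split.

split


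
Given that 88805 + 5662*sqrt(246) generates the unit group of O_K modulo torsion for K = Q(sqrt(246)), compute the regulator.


epsilon = 88805 + 5662*sqrt(246)
= 177610.0000
R = ln(177610.0000)
= 12.0873

12.0873


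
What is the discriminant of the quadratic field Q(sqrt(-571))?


For K = Q(sqrt(d)) with d squarefree: disc(K) = d if d = 1 mod 4, and disc(K) = 4d if d = 2 or 3 mod 4.
Here d = -571, and d mod 4 = 1.
d = 1 mod 4 (O_K = Z[(1+sqrt(d))/2]), so disc(K) = d = -571

-571


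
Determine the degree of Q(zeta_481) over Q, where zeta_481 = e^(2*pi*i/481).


The degree equals Euler's totient phi(481).
481 = 13 * 37
phi(481) = 432

432


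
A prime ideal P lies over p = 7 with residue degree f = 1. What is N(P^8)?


N(P^a) = p^(a*f)
= 7^(8*1)
= 7^8
= 5764801

5764801


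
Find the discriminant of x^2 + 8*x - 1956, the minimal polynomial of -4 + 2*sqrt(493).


The element -4 + 2*sqrt(493) has minimal polynomial:
x^2 + 8*x - 1956
Discriminant = (8)^2 - 4*(-1956)
= 64 + 7824
= 7888

7888


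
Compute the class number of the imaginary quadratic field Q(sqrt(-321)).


K = Q(sqrt(-321)). d mod 4 = 3, so D = disc(K) = 4d = -1284
h(K) equals the number of primitive reduced positive-definite forms (a, b, c) = a*x^2 + b*x*y + c*y^2 with b^2 - 4ac = D,
where reduced means |b| <= a <= c, with b >= 0 whenever |b| = a or a = c, and primitive means gcd(a, b, c) = 1.
Reduced forces 3a^2 <= |D| = 1284, so 1 <= a <= 20; b must have the parity of D, and c = (b^2 - D)/(4a) must be an integer >= a.
Enumerate a = 1..20, b in [-a, a]:
  a=1: (1, 0, 321)  [1]
  a=2: (2, 2, 161)  [1]
  a=3: (3, 0, 107)  [1]
  a=4: none
  a=5: (5, -4, 65), (5, 4, 65)  [2]
  a=6: (6, 6, 55)  [1]
  a=7: (7, -2, 46), (7, 2, 46)  [2]
  a=8..9: none
  a=10: (10, -6, 33), (10, 6, 33)  [2]
  a=11: (11, -6, 30), (11, 6, 30)  [2]
  a=12: none
  a=13: (13, -4, 25), (13, 4, 25)  [2]
  a=14: (14, -2, 23), (14, 2, 23)  [2]
  a=15: (15, -6, 22), (15, 6, 22)  [2]
  a=16: none
  a=17: (17, -12, 21), (17, 12, 21)  [2]
  a=18..20: none
Total reduced forms: 1 + 1 + 1 + 2 + 1 + 2 + 2 + 2 + 2 + 2 + 2 + 2 = 20
h = 20

20


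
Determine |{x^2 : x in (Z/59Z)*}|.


For prime p, the number of non-zero quadratic residues is (p-1)/2.
= (59-1)/2
= 29

29


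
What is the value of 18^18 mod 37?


p = 37 is prime and the exponent is (p-1)/2 = 18, so by Euler's criterion 18^18 = (18/37) = +1 or -1 mod 37.
Compute by square-and-multiply:
  18 = 16 + 2 (binary 10010)
  Repeated squaring mod 37: 18^1 = 18, 18^2 = 28, 18^4 = 7, 18^8 = 12, 18^16 = 33
  18^18 = 18^16 * 18^2 = 33 * 28 mod 37
    33 * 28 = 924 = 36 mod 37
  18^18 = 36 mod 37
Result 36 = p - 1 = -1 mod 37: 18 is a quadratic non-residue mod 37. As a residue in [0, p-1] the value is 36.
18^18 mod 37 = 36

36


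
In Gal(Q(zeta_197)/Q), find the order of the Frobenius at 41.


The Frobenius at p in Gal(Q(zeta_n)/Q) = (Z/nZ)* is the class of p, so its order is ord_197(41), the smallest k >= 1 with 41^k = 1 mod 197.
n = 197 = 197, phi(197) = 196; the order divides phi(n).
Divisors of 196: 1, 2, 4, 7, 14, 28, 49, 98, 196
Repeated squaring mod 197: 41^1 = 41, 41^2 = 105, 41^4 = 190, 41^8 = 49, 41^16 = 37, 41^32 = 187, 41^64 = 100, 41^128 = 150
Test divisors in increasing order:
  k=1: 41^1 = 41 mod 197
  k=2: 41^2 = 105 mod 197
  k=4: 41^4 = 190 mod 197
  k=7: 41^7 = 190 * 105 * 41 = 6 mod 197
  k=14: 41^14 = 49 * 190 * 105 = 36 mod 197
  k=28: 41^28 = 37 * 49 * 190 = 114 mod 197
  k=49: 41^49 = 187 * 37 * 41 = 196 mod 197
  k=98: 41^98 = 100 * 187 * 105 = 1 mod 197  <- first divisor giving 1
Order = 98

98


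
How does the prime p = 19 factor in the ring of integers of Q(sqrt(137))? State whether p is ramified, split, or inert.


K = Q(sqrt(137)). Since d mod 4 = 1, disc(K) = 137.
Check p | disc: 137 mod 19 = 4.
p does not divide disc. Compute Legendre symbol (d/p):
4^((19-1)/2) mod 19 = 1
(d/p) = 1, so p splits: (p) = P*P' with e=1, f=1, g=2.
Therefore p is split.

split


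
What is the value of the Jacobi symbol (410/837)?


Compute (410/837) via quadratic reciprocity:
  pull out 2: (2/837) = -1  (since 837 mod 8 = 5)
  reciprocity: (205/837) -> +(837/205)
  reduce: (17/205)
  reciprocity: (17/205) -> +(205/17)
  reduce: (1/17)
  (1/17) = 1
Product of signs = -1

-1


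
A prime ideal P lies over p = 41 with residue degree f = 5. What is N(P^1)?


N(P^a) = p^(a*f)
= 41^(1*5)
= 41^5
= 115856201

115856201


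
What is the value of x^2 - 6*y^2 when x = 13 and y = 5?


x^2 - d*y^2
= 13^2 - 6*5^2
= 169 - 150
= 19

19


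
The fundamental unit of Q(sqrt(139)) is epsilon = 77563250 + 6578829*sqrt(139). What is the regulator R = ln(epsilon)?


epsilon = 77563250 + 6578829*sqrt(139)
= 1.5513e+08
R = ln(1.5513e+08)
= 18.8598

18.8598


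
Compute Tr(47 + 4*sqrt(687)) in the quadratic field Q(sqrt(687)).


Tr(a + b*sqrt(d)) = (a + b*sqrt(d)) + (a - b*sqrt(d)) = 2a
= 2 * (47)
= 94

94


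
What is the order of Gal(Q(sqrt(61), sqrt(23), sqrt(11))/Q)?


The 3 square roots of distinct primes are multiplicatively independent over Q,
so [K:Q] = 2^3 and Gal(K/Q) is isomorphic to (Z/2Z)^3.
|Gal| = 2^3 = 8

8


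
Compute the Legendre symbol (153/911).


p = 911 is prime, so compute (153/911) with the reciprocity algorithm (Jacobi-symbol steps: pull out 2s via (2/n), flip via reciprocity, reduce):
  reciprocity: (153/911) -> +(911/153)
  reduce: (146/153)
  pull out 2: (2/153) = +1  (since 153 mod 8 = 1)
  reciprocity: (73/153) -> +(153/73)
  reduce: (7/73)
  reciprocity: (7/73) -> +(73/7)
  reduce: (3/7)
  reciprocity: (3/7) -> -(7/3)
  reduce: (1/3)
  (1/3) = 1
Product of signs = -1
(153/911) = -1

-1


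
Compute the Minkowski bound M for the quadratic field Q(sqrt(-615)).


d = -615, d mod 4 = 1, so disc(K) = d = -615; |disc(K)| = 615
Imaginary quadratic field, so n = 2, s = r2 = 1, r1 = 0
M = (n!/n^n) * (4/pi)^s * sqrt(|disc(K)|) = (2!/2^2) * (4/pi)^1 * sqrt(615)
= 0.5 * 1.273240 * 24.799194
= 15.7877

15.7877


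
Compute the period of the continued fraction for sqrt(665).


Run the CF algorithm for sqrt(665).
a_0 = floor(sqrt(665)) = 25; set m_0=0, q_0=1.
Recurrence: m' = q*a - m,  q' = (d - m'^2)/q,  a' = floor((a_0 + m')/q').
  step 1: m=25, q=40, a=1
  step 2: m=15, q=11, a=3
  step 3: m=18, q=31, a=1
  step 4: m=13, q=16, a=2
  step 5: m=19, q=19, a=2
  step 6: m=19, q=16, a=2
  step 7: m=13, q=31, a=1
  step 8: m=18, q=11, a=3
  step 9: m=15, q=40, a=1
  step 10: m=25, q=1, a=50
a_10 = 2*a_0 = 50, so the period closes here.
sqrt(665) = [25; 1, 3, 1, 2, 2, 2, 1, 3, 1, 50]
Period length = 10

10
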